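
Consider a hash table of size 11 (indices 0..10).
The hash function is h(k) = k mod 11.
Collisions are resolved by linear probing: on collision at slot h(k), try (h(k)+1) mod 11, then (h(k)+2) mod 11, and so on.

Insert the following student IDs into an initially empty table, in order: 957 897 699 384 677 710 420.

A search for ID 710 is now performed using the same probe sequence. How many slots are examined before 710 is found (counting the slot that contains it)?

957 hashes to 0; slot 0 is free => place at 0.
897 hashes to 6; slot 6 is free => place at 6.
699 hashes to 6; 6 taken => place at 7.
384 hashes to 10; slot 10 is free => place at 10.
677 hashes to 6; 6,7 taken => place at 8.
710 hashes to 6; 6,7,8 taken => place at 9.
420 hashes to 2; slot 2 is free => place at 2.
Table: [957, —, 420, —, —, —, 897, 699, 677, 710, 384]
Lookup 710: h=6, probe 6,7,8,9 → found at 9.

4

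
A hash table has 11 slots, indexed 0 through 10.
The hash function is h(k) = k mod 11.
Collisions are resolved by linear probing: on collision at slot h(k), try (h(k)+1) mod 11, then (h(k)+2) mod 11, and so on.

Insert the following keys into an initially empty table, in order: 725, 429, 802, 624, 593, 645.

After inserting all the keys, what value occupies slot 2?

725 hashes to 10; slot 10 is free -> place at 10.
429 hashes to 0; slot 0 is free -> place at 0.
802 hashes to 10; 10,0 taken -> place at 1.
624 hashes to 8; slot 8 is free -> place at 8.
593 hashes to 10; 10,0,1 taken -> place at 2.
645 hashes to 7; slot 7 is free -> place at 7.
Table: [429, 802, 593, ., ., ., ., 645, 624, ., 725]

593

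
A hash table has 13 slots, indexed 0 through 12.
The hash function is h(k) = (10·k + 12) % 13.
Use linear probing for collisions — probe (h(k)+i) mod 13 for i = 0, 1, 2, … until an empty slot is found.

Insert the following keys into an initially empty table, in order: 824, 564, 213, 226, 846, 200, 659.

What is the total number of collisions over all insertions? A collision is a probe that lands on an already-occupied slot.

14

Insert 824: h=10, slot 10 empty -> index 10.
Insert 564: h=10, slot 10 occupied -> index 11.
Insert 213: h=10, slots 10,11 occupied -> index 12.
Insert 226: h=10, slots 10,11,12 occupied -> index 0.
Insert 846: h=9, slot 9 empty -> index 9.
Insert 200: h=10, slots 10,11,12,0 occupied -> index 1.
Insert 659: h=11, slots 11,12,0,1 occupied -> index 2.
Table: [226, 200, 659, -, -, -, -, -, -, 846, 824, 564, 213]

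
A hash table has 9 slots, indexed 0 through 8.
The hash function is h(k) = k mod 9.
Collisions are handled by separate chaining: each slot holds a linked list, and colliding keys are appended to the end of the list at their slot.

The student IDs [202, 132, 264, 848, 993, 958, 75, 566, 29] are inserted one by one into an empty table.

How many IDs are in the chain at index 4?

202 -> bucket 4
132 -> bucket 6
264 -> bucket 3
848 -> bucket 2
993 -> bucket 3 (collision)
958 -> bucket 4 (collision)
75 -> bucket 3 (collision)
566 -> bucket 8
29 -> bucket 2 (collision)
Final buckets:
0: _
1: _
2: 848 -> 29
3: 264 -> 993 -> 75
4: 202 -> 958
5: _
6: 132
7: _
8: 566

2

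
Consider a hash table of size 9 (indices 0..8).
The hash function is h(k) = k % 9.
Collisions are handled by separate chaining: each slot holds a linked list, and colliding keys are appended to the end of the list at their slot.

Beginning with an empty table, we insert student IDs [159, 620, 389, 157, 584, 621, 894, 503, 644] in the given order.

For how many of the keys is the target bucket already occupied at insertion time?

159 → bucket 6
620 → bucket 8
389 → bucket 2
157 → bucket 4
584 → bucket 8 (collision)
621 → bucket 0
894 → bucket 3
503 → bucket 8 (collision)
644 → bucket 5
Final buckets:
0: 621
1: ∅
2: 389
3: 894
4: 157
5: 644
6: 159
7: ∅
8: 620 -> 584 -> 503

2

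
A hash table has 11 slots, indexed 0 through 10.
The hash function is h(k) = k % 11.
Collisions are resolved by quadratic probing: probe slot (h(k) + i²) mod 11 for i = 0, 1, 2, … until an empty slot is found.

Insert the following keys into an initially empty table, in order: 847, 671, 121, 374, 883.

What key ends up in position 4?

847 hashes to 0; slot 0 is free => place at 0.
671 hashes to 0; 0 taken => place at 1.
121 hashes to 0; 0,1 taken => place at 4.
374 hashes to 0; 0,1,4 taken => place at 9.
883 hashes to 3; slot 3 is free => place at 3.
Table: [847, 671, —, 883, 121, —, —, —, —, 374, —]

121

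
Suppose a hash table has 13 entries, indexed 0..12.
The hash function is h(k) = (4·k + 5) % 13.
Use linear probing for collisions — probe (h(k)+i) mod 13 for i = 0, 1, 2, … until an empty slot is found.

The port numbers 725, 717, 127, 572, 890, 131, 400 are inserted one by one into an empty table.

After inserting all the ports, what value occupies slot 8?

Insert 725: h=6, slot 6 empty → index 6.
Insert 717: h=0, slot 0 empty → index 0.
Insert 127: h=6, slot 6 occupied → index 7.
Insert 572: h=5, slot 5 empty → index 5.
Insert 890: h=3, slot 3 empty → index 3.
Insert 131: h=9, slot 9 empty → index 9.
Insert 400: h=6, slots 6,7 occupied → index 8.
Table: [717, ∅, ∅, 890, ∅, 572, 725, 127, 400, 131, ∅, ∅, ∅]

400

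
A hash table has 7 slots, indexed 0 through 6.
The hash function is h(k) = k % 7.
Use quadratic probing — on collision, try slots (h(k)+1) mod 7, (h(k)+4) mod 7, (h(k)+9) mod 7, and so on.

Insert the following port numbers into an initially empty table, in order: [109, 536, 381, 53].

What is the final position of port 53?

109: h=4 → slot 4
536: h=4, probe 4,5 → slot 5
381: h=3 → slot 3
53: h=4, probe 4,5,1 → slot 1
Table: [∅, 53, ∅, 381, 109, 536, ∅]

1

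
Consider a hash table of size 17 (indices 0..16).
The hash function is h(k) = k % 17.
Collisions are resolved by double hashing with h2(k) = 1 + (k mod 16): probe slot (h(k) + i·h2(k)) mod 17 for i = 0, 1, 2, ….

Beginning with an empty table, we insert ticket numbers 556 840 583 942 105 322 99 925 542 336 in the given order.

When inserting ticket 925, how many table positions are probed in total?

556: h=12 → slot 12
840: h=7 → slot 7
583: h=5 → slot 5
942: h=7, h2=15, probe 7,5,3 → slot 3
105: h=3, h2=10, probe 3,13 → slot 13
322: h=16 → slot 16
99: h=14 → slot 14
925: h=7, h2=14, probe 7,4 → slot 4
542: h=15 → slot 15
336: h=13, h2=1, probe 13,14,15,16,0 → slot 0
Table: [336, ., ., 942, 925, 583, ., 840, ., ., ., ., 556, 105, 99, 542, 322]

2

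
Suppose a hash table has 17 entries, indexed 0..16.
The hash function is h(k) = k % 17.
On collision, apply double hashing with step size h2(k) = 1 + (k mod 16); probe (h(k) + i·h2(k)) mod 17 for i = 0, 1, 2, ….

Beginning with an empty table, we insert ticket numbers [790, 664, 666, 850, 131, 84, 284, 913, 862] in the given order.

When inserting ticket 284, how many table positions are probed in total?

3

790 hashes to 8; slot 8 is free -> place at 8.
664 hashes to 1; slot 1 is free -> place at 1.
666 hashes to 3; slot 3 is free -> place at 3.
850 hashes to 0; slot 0 is free -> place at 0.
131 hashes to 12; slot 12 is free -> place at 12.
84 hashes to 16; slot 16 is free -> place at 16.
284 hashes to 12, h2=13; 12,8 taken -> place at 4.
913 hashes to 12, h2=2; 12 taken -> place at 14.
862 hashes to 12, h2=15; 12 taken -> place at 10.
Table: [850, 664, -, 666, 284, -, -, -, 790, -, 862, -, 131, -, 913, -, 84]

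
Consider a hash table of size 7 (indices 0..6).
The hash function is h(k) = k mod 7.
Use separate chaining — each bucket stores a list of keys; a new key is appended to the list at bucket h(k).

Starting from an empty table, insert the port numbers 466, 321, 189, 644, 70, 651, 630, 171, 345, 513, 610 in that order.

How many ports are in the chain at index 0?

Insert 466: h=4, bucket 4 empty → new chain.
Insert 321: h=6, bucket 6 empty → new chain.
Insert 189: h=0, bucket 0 empty → new chain.
Insert 644: h=0, bucket 0 nonempty → append to chain.
Insert 70: h=0, bucket 0 nonempty → append to chain.
Insert 651: h=0, bucket 0 nonempty → append to chain.
Insert 630: h=0, bucket 0 nonempty → append to chain.
Insert 171: h=3, bucket 3 empty → new chain.
Insert 345: h=2, bucket 2 empty → new chain.
Insert 513: h=2, bucket 2 nonempty → append to chain.
Insert 610: h=1, bucket 1 empty → new chain.
Final buckets:
0: 189 -> 644 -> 70 -> 651 -> 630
1: 610
2: 345 -> 513
3: 171
4: 466
5: _
6: 321

5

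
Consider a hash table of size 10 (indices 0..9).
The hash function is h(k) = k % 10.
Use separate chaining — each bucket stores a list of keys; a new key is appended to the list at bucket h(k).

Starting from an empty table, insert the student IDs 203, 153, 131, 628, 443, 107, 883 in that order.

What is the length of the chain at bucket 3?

4

Insert 203: h=3, bucket 3 empty → new chain.
Insert 153: h=3, bucket 3 nonempty → append to chain.
Insert 131: h=1, bucket 1 empty → new chain.
Insert 628: h=8, bucket 8 empty → new chain.
Insert 443: h=3, bucket 3 nonempty → append to chain.
Insert 107: h=7, bucket 7 empty → new chain.
Insert 883: h=3, bucket 3 nonempty → append to chain.
Final buckets:
0: _
1: 131
2: _
3: 203 -> 153 -> 443 -> 883
4: _
5: _
6: _
7: 107
8: 628
9: _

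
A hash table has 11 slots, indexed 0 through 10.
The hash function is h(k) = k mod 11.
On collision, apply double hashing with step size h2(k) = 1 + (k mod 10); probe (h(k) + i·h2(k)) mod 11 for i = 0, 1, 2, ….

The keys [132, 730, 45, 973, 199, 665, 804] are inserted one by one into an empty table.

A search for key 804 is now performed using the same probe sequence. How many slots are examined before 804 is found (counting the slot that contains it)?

Insert 132: h=0, slot 0 empty -> index 0.
Insert 730: h=4, slot 4 empty -> index 4.
Insert 45: h=1, slot 1 empty -> index 1.
Insert 973: h=5, slot 5 empty -> index 5.
Insert 199: h=1, h2=10, slots 1,0 occupied -> index 10.
Insert 665: h=5, h2=6, slots 5,0 occupied -> index 6.
Insert 804: h=1, h2=5, slots 1,6,0,5,10,4 occupied -> index 9.
Table: [132, 45, -, -, 730, 973, 665, -, -, 804, 199]
Lookup 804: h=1, h2=5, probe 1,6,0,5,10,4,9 → found at 9.

7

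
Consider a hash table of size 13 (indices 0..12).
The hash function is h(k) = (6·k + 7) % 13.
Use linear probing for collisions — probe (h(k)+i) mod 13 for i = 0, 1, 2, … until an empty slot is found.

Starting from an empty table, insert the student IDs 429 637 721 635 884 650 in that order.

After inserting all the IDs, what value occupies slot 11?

Insert 429: h=7, slot 7 empty → index 7.
Insert 637: h=7, slot 7 occupied → index 8.
Insert 721: h=4, slot 4 empty → index 4.
Insert 635: h=8, slot 8 occupied → index 9.
Insert 884: h=7, slots 7,8,9 occupied → index 10.
Insert 650: h=7, slots 7,8,9,10 occupied → index 11.
Table: [—, —, —, —, 721, —, —, 429, 637, 635, 884, 650, —]

650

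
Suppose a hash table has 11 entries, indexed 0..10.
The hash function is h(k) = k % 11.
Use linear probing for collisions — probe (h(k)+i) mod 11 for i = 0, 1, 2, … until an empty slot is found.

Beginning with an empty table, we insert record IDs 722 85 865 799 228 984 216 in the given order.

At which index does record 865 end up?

722: h=7 -> slot 7
85: h=8 -> slot 8
865: h=7, probe 7,8,9 -> slot 9
799: h=7, probe 7,8,9,10 -> slot 10
228: h=8, probe 8,9,10,0 -> slot 0
984: h=5 -> slot 5
216: h=7, probe 7,8,9,10,0,1 -> slot 1
Table: [228, 216, —, —, —, 984, —, 722, 85, 865, 799]

9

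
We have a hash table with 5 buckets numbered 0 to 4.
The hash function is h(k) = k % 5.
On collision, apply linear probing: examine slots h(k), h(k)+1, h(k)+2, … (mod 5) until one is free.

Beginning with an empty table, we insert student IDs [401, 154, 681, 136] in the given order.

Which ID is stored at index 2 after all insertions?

401 hashes to 1; slot 1 is free → place at 1.
154 hashes to 4; slot 4 is free → place at 4.
681 hashes to 1; 1 taken → place at 2.
136 hashes to 1; 1,2 taken → place at 3.
Table: [—, 401, 681, 136, 154]

681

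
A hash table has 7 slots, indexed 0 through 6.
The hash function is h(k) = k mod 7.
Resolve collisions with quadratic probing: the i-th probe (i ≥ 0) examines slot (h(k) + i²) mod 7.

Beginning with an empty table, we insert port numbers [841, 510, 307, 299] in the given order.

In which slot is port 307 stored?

0

841 hashes to 1; slot 1 is free → place at 1.
510 hashes to 6; slot 6 is free → place at 6.
307 hashes to 6; 6 taken → place at 0.
299 hashes to 5; slot 5 is free → place at 5.
Table: [307, 841, _, _, _, 299, 510]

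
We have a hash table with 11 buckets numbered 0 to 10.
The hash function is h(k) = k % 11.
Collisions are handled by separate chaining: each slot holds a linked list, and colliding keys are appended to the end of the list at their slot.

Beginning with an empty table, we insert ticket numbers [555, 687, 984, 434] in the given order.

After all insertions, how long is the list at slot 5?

4

Insert 555: h=5, bucket 5 empty -> new chain.
Insert 687: h=5, bucket 5 nonempty -> append to chain.
Insert 984: h=5, bucket 5 nonempty -> append to chain.
Insert 434: h=5, bucket 5 nonempty -> append to chain.
Final buckets:
0: _
1: _
2: _
3: _
4: _
5: 555 -> 687 -> 984 -> 434
6: _
7: _
8: _
9: _
10: _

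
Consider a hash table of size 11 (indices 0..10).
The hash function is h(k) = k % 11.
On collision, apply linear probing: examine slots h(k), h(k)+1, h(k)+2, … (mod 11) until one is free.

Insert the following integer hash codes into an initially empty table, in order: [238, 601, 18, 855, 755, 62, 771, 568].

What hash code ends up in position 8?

601

Insert 238: h=7, slot 7 empty => index 7.
Insert 601: h=7, slot 7 occupied => index 8.
Insert 18: h=7, slots 7,8 occupied => index 9.
Insert 855: h=8, slots 8,9 occupied => index 10.
Insert 755: h=7, slots 7,8,9,10 occupied => index 0.
Insert 62: h=7, slots 7,8,9,10,0 occupied => index 1.
Insert 771: h=1, slot 1 occupied => index 2.
Insert 568: h=7, slots 7,8,9,10,0,1,2 occupied => index 3.
Table: [755, 62, 771, 568, ., ., ., 238, 601, 18, 855]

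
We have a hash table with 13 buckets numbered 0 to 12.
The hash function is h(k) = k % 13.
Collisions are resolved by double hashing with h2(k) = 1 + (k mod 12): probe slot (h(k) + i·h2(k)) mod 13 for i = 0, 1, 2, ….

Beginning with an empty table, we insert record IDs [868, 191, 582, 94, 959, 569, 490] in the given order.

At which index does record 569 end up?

2

Insert 868: h=10, slot 10 empty → index 10.
Insert 191: h=9, slot 9 empty → index 9.
Insert 582: h=10, h2=7, slot 10 occupied → index 4.
Insert 94: h=3, slot 3 empty → index 3.
Insert 959: h=10, h2=12, slots 10,9 occupied → index 8.
Insert 569: h=10, h2=6, slots 10,3,9 occupied → index 2.
Insert 490: h=9, h2=11, slot 9 occupied → index 7.
Table: [—, —, 569, 94, 582, —, —, 490, 959, 191, 868, —, —]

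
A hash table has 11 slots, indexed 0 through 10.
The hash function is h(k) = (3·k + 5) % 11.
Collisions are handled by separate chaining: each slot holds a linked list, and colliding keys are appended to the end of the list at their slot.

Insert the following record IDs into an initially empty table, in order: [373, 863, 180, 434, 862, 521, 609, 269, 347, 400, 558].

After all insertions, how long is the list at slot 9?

3

Insert 373: h=2, bucket 2 empty → new chain.
Insert 863: h=9, bucket 9 empty → new chain.
Insert 180: h=6, bucket 6 empty → new chain.
Insert 434: h=9, bucket 9 nonempty → append to chain.
Insert 862: h=6, bucket 6 nonempty → append to chain.
Insert 521: h=6, bucket 6 nonempty → append to chain.
Insert 609: h=6, bucket 6 nonempty → append to chain.
Insert 269: h=9, bucket 9 nonempty → append to chain.
Insert 347: h=1, bucket 1 empty → new chain.
Insert 400: h=6, bucket 6 nonempty → append to chain.
Insert 558: h=7, bucket 7 empty → new chain.
Final buckets:
0: ∅
1: 347
2: 373
3: ∅
4: ∅
5: ∅
6: 180 -> 862 -> 521 -> 609 -> 400
7: 558
8: ∅
9: 863 -> 434 -> 269
10: ∅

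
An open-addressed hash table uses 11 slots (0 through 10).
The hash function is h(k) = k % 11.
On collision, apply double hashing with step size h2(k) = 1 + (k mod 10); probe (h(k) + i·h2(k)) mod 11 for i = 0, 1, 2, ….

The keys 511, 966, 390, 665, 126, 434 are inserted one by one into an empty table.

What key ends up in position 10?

511: h=5 => slot 5
966: h=9 => slot 9
390: h=5, h2=1, probe 5,6 => slot 6
665: h=5, h2=6, probe 5,0 => slot 0
126: h=5, h2=7, probe 5,1 => slot 1
434: h=5, h2=5, probe 5,10 => slot 10
Table: [665, 126, —, —, —, 511, 390, —, —, 966, 434]

434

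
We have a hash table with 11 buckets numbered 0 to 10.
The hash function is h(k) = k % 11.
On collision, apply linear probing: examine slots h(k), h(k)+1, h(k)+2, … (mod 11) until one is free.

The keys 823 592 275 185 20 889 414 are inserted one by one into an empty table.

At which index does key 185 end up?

823: h=9 => slot 9
592: h=9, probe 9,10 => slot 10
275: h=0 => slot 0
185: h=9, probe 9,10,0,1 => slot 1
20: h=9, probe 9,10,0,1,2 => slot 2
889: h=9, probe 9,10,0,1,2,3 => slot 3
414: h=7 => slot 7
Table: [275, 185, 20, 889, ., ., ., 414, ., 823, 592]

1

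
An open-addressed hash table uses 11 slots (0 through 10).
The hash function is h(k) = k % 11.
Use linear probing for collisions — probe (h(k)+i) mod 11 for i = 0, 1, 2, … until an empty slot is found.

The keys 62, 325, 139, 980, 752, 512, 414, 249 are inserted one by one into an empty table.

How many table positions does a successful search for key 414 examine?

4

Insert 62: h=7, slot 7 empty => index 7.
Insert 325: h=6, slot 6 empty => index 6.
Insert 139: h=7, slot 7 occupied => index 8.
Insert 980: h=1, slot 1 empty => index 1.
Insert 752: h=4, slot 4 empty => index 4.
Insert 512: h=6, slots 6,7,8 occupied => index 9.
Insert 414: h=7, slots 7,8,9 occupied => index 10.
Insert 249: h=7, slots 7,8,9,10 occupied => index 0.
Table: [249, 980, -, -, 752, -, 325, 62, 139, 512, 414]
Lookup 414: h=7, probe 7,8,9,10 → found at 10.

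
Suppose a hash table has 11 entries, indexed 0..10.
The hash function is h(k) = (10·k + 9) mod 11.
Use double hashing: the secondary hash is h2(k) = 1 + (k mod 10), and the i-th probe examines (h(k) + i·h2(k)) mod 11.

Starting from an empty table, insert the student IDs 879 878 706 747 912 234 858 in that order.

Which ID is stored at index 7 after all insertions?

706

879: h=10 -> slot 10
878: h=0 -> slot 0
706: h=7 -> slot 7
747: h=10, h2=8, probe 10,7,4 -> slot 4
912: h=10, h2=3, probe 10,2 -> slot 2
234: h=6 -> slot 6
858: h=9 -> slot 9
Table: [878, ., 912, ., 747, ., 234, 706, ., 858, 879]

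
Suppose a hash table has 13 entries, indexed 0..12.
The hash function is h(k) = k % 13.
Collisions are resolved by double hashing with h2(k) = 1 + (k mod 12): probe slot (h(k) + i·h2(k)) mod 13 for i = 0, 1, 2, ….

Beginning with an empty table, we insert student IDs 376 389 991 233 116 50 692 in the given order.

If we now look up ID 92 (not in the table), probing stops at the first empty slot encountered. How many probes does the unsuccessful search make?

2

376: h=12 -> slot 12
389: h=12, h2=6, probe 12,5 -> slot 5
991: h=3 -> slot 3
233: h=12, h2=6, probe 12,5,11 -> slot 11
116: h=12, h2=9, probe 12,8 -> slot 8
50: h=11, h2=3, probe 11,1 -> slot 1
692: h=3, h2=9, probe 3,12,8,4 -> slot 4
Table: [., 50, ., 991, 692, 389, ., ., 116, ., ., 233, 376]
Lookup 92: h=1, h2=9, probe 1,10 → slot 10 empty, not found.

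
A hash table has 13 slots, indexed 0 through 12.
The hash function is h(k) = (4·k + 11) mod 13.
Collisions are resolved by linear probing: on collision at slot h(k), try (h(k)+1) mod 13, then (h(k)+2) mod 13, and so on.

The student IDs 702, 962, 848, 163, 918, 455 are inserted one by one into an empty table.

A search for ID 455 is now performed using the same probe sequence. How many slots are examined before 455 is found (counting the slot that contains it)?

4

702 hashes to 11; slot 11 is free -> place at 11.
962 hashes to 11; 11 taken -> place at 12.
848 hashes to 10; slot 10 is free -> place at 10.
163 hashes to 0; slot 0 is free -> place at 0.
918 hashes to 4; slot 4 is free -> place at 4.
455 hashes to 11; 11,12,0 taken -> place at 1.
Table: [163, 455, -, -, 918, -, -, -, -, -, 848, 702, 962]
Lookup 455: h=11, probe 11,12,0,1 → found at 1.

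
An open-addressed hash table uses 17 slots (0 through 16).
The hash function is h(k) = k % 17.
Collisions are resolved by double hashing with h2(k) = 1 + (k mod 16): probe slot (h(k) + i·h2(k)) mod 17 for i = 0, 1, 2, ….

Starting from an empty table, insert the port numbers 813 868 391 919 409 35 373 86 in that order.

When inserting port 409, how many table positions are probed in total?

2

813 hashes to 14; slot 14 is free -> place at 14.
868 hashes to 1; slot 1 is free -> place at 1.
391 hashes to 0; slot 0 is free -> place at 0.
919 hashes to 1, h2=8; 1 taken -> place at 9.
409 hashes to 1, h2=10; 1 taken -> place at 11.
35 hashes to 1, h2=4; 1 taken -> place at 5.
373 hashes to 16; slot 16 is free -> place at 16.
86 hashes to 1, h2=7; 1 taken -> place at 8.
Table: [391, 868, ∅, ∅, ∅, 35, ∅, ∅, 86, 919, ∅, 409, ∅, ∅, 813, ∅, 373]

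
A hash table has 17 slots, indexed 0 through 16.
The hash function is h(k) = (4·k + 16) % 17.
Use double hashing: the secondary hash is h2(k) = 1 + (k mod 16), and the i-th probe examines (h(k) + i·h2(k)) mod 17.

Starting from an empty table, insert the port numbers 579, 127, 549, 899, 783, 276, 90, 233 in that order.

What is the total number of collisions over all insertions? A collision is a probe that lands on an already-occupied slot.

579 hashes to 3; slot 3 is free => place at 3.
127 hashes to 14; slot 14 is free => place at 14.
549 hashes to 2; slot 2 is free => place at 2.
899 hashes to 8; slot 8 is free => place at 8.
783 hashes to 3, h2=16; 3,2 taken => place at 1.
276 hashes to 15; slot 15 is free => place at 15.
90 hashes to 2, h2=11; 2 taken => place at 13.
233 hashes to 13, h2=10; 13 taken => place at 6.
Table: [_, 783, 549, 579, _, _, 233, _, 899, _, _, _, _, 90, 127, 276, _]

4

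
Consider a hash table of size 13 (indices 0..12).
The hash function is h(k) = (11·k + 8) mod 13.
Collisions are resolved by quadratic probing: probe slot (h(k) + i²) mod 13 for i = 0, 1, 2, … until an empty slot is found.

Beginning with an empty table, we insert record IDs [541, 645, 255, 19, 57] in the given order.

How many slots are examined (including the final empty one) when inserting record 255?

541 hashes to 5; slot 5 is free → place at 5.
645 hashes to 5; 5 taken → place at 6.
255 hashes to 5; 5,6 taken → place at 9.
19 hashes to 9; 9 taken → place at 10.
57 hashes to 11; slot 11 is free → place at 11.
Table: [_, _, _, _, _, 541, 645, _, _, 255, 19, 57, _]

3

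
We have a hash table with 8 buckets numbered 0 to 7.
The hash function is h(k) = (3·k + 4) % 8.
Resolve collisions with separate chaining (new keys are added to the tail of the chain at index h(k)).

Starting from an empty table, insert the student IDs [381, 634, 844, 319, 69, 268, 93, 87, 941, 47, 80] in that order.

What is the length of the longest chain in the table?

4

Insert 381: h=3, bucket 3 empty -> new chain.
Insert 634: h=2, bucket 2 empty -> new chain.
Insert 844: h=0, bucket 0 empty -> new chain.
Insert 319: h=1, bucket 1 empty -> new chain.
Insert 69: h=3, bucket 3 nonempty -> append to chain.
Insert 268: h=0, bucket 0 nonempty -> append to chain.
Insert 93: h=3, bucket 3 nonempty -> append to chain.
Insert 87: h=1, bucket 1 nonempty -> append to chain.
Insert 941: h=3, bucket 3 nonempty -> append to chain.
Insert 47: h=1, bucket 1 nonempty -> append to chain.
Insert 80: h=4, bucket 4 empty -> new chain.
Final buckets:
0: 844 -> 268
1: 319 -> 87 -> 47
2: 634
3: 381 -> 69 -> 93 -> 941
4: 80
5: ∅
6: ∅
7: ∅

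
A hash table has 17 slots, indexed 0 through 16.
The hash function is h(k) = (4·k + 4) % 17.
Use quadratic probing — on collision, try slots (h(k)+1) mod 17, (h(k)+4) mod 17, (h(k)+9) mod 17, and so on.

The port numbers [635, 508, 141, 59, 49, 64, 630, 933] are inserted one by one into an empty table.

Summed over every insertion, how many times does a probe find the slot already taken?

3

Insert 635: h=11, slot 11 empty => index 11.
Insert 508: h=13, slot 13 empty => index 13.
Insert 141: h=7, slot 7 empty => index 7.
Insert 59: h=2, slot 2 empty => index 2.
Insert 49: h=13, slot 13 occupied => index 14.
Insert 64: h=5, slot 5 empty => index 5.
Insert 630: h=8, slot 8 empty => index 8.
Insert 933: h=13, slots 13,14 occupied => index 0.
Table: [933, ., 59, ., ., 64, ., 141, 630, ., ., 635, ., 508, 49, ., .]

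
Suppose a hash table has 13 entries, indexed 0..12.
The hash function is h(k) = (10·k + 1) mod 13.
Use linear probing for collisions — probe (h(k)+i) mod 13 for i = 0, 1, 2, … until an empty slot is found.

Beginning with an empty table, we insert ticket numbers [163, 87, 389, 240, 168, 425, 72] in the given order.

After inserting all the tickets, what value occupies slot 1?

Insert 163: h=6, slot 6 empty -> index 6.
Insert 87: h=0, slot 0 empty -> index 0.
Insert 389: h=4, slot 4 empty -> index 4.
Insert 240: h=9, slot 9 empty -> index 9.
Insert 168: h=4, slot 4 occupied -> index 5.
Insert 425: h=0, slot 0 occupied -> index 1.
Insert 72: h=6, slot 6 occupied -> index 7.
Table: [87, 425, ., ., 389, 168, 163, 72, ., 240, ., ., .]

425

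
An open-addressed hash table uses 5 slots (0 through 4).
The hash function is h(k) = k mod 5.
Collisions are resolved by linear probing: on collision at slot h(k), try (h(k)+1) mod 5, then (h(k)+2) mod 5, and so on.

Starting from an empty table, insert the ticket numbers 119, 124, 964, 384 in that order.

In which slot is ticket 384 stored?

119: h=4 -> slot 4
124: h=4, probe 4,0 -> slot 0
964: h=4, probe 4,0,1 -> slot 1
384: h=4, probe 4,0,1,2 -> slot 2
Table: [124, 964, 384, ∅, 119]

2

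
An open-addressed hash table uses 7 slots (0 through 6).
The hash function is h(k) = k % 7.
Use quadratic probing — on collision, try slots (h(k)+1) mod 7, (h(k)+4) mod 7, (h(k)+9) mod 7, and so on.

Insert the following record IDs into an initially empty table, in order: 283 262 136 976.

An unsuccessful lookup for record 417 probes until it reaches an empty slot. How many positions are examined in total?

283: h=3 => slot 3
262: h=3, probe 3,4 => slot 4
136: h=3, probe 3,4,0 => slot 0
976: h=3, probe 3,4,0,5 => slot 5
Table: [136, ., ., 283, 262, 976, .]
Lookup 417: h=4, probe 4,5,1 → slot 1 empty, not found.

3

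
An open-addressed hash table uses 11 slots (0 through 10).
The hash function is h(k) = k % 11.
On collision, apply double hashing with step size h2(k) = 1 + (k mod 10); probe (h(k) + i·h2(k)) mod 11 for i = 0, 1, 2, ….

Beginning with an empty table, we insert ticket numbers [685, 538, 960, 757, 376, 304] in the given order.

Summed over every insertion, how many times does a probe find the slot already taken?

1

685: h=3 -> slot 3
538: h=10 -> slot 10
960: h=3, h2=1, probe 3,4 -> slot 4
757: h=9 -> slot 9
376: h=2 -> slot 2
304: h=7 -> slot 7
Table: [-, -, 376, 685, 960, -, -, 304, -, 757, 538]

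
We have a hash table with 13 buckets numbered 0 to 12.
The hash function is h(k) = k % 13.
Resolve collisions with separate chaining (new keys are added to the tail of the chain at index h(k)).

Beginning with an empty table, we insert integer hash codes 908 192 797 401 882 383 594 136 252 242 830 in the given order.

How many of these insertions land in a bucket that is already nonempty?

4

908 -> bucket 11
192 -> bucket 10
797 -> bucket 4
401 -> bucket 11 (collision)
882 -> bucket 11 (collision)
383 -> bucket 6
594 -> bucket 9
136 -> bucket 6 (collision)
252 -> bucket 5
242 -> bucket 8
830 -> bucket 11 (collision)
Final buckets:
0: _
1: _
2: _
3: _
4: 797
5: 252
6: 383 -> 136
7: _
8: 242
9: 594
10: 192
11: 908 -> 401 -> 882 -> 830
12: _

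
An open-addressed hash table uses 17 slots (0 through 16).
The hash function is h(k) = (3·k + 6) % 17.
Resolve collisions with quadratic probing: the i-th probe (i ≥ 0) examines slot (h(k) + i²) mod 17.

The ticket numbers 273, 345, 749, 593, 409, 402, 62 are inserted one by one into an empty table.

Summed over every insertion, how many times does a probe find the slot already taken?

273: h=9 => slot 9
345: h=4 => slot 4
749: h=9, probe 9,10 => slot 10
593: h=0 => slot 0
409: h=9, probe 9,10,13 => slot 13
402: h=5 => slot 5
62: h=5, probe 5,6 => slot 6
Table: [593, _, _, _, 345, 402, 62, _, _, 273, 749, _, _, 409, _, _, _]

4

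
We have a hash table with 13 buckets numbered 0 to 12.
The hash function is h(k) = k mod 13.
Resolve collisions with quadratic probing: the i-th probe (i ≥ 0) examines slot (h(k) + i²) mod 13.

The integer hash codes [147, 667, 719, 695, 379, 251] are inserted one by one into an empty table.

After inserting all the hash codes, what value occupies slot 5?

667

147: h=4 -> slot 4
667: h=4, probe 4,5 -> slot 5
719: h=4, probe 4,5,8 -> slot 8
695: h=6 -> slot 6
379: h=2 -> slot 2
251: h=4, probe 4,5,8,0 -> slot 0
Table: [251, ∅, 379, ∅, 147, 667, 695, ∅, 719, ∅, ∅, ∅, ∅]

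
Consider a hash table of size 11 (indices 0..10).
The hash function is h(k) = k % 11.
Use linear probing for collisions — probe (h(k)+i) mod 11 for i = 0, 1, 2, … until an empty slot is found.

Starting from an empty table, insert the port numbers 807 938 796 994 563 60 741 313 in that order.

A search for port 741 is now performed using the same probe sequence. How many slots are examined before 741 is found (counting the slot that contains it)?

5

Insert 807: h=4, slot 4 empty → index 4.
Insert 938: h=3, slot 3 empty → index 3.
Insert 796: h=4, slot 4 occupied → index 5.
Insert 994: h=4, slots 4,5 occupied → index 6.
Insert 563: h=2, slot 2 empty → index 2.
Insert 60: h=5, slots 5,6 occupied → index 7.
Insert 741: h=4, slots 4,5,6,7 occupied → index 8.
Insert 313: h=5, slots 5,6,7,8 occupied → index 9.
Table: [., ., 563, 938, 807, 796, 994, 60, 741, 313, .]
Lookup 741: h=4, probe 4,5,6,7,8 → found at 8.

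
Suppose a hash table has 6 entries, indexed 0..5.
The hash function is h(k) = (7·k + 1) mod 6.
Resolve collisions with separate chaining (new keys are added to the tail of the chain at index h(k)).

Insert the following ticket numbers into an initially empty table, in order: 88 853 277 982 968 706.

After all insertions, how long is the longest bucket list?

3

Insert 88: h=5, bucket 5 empty -> new chain.
Insert 853: h=2, bucket 2 empty -> new chain.
Insert 277: h=2, bucket 2 nonempty -> append to chain.
Insert 982: h=5, bucket 5 nonempty -> append to chain.
Insert 968: h=3, bucket 3 empty -> new chain.
Insert 706: h=5, bucket 5 nonempty -> append to chain.
Final buckets:
0: .
1: .
2: 853 -> 277
3: 968
4: .
5: 88 -> 982 -> 706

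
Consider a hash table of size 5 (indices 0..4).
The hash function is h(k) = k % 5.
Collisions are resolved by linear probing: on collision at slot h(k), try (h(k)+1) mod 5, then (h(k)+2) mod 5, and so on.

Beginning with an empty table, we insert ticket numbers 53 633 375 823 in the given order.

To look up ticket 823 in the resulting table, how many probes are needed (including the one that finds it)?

53: h=3 → slot 3
633: h=3, probe 3,4 → slot 4
375: h=0 → slot 0
823: h=3, probe 3,4,0,1 → slot 1
Table: [375, 823, _, 53, 633]
Lookup 823: h=3, probe 3,4,0,1 → found at 1.

4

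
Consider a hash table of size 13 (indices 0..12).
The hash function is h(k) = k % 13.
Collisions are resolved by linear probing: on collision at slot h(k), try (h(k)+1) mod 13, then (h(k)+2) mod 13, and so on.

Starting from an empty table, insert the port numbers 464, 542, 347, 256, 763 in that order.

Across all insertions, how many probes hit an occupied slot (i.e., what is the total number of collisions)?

Insert 464: h=9, slot 9 empty -> index 9.
Insert 542: h=9, slot 9 occupied -> index 10.
Insert 347: h=9, slots 9,10 occupied -> index 11.
Insert 256: h=9, slots 9,10,11 occupied -> index 12.
Insert 763: h=9, slots 9,10,11,12 occupied -> index 0.
Table: [763, ., ., ., ., ., ., ., ., 464, 542, 347, 256]

10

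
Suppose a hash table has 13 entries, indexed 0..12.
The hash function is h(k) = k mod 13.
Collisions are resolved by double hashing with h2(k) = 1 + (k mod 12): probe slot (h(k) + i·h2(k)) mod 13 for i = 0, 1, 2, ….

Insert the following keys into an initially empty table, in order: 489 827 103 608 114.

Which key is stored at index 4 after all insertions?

489 hashes to 8; slot 8 is free -> place at 8.
827 hashes to 8, h2=12; 8 taken -> place at 7.
103 hashes to 12; slot 12 is free -> place at 12.
608 hashes to 10; slot 10 is free -> place at 10.
114 hashes to 10, h2=7; 10 taken -> place at 4.
Table: [., ., ., ., 114, ., ., 827, 489, ., 608, ., 103]

114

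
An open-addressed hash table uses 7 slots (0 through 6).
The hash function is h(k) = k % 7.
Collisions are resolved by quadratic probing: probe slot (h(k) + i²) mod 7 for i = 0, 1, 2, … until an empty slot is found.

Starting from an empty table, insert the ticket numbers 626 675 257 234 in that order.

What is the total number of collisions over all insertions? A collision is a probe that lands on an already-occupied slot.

626 hashes to 3; slot 3 is free => place at 3.
675 hashes to 3; 3 taken => place at 4.
257 hashes to 5; slot 5 is free => place at 5.
234 hashes to 3; 3,4 taken => place at 0.
Table: [234, ., ., 626, 675, 257, .]

3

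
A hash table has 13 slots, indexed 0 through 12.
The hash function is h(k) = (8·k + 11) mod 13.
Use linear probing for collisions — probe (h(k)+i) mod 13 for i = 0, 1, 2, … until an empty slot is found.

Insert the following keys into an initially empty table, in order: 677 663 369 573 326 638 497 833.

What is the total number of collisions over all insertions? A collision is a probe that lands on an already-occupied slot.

14

677: h=6 → slot 6
663: h=11 → slot 11
369: h=12 → slot 12
573: h=6, probe 6,7 → slot 7
326: h=6, probe 6,7,8 → slot 8
638: h=6, probe 6,7,8,9 → slot 9
497: h=9, probe 9,10 → slot 10
833: h=6, probe 6,7,8,9,10,11,12,0 → slot 0
Table: [833, ∅, ∅, ∅, ∅, ∅, 677, 573, 326, 638, 497, 663, 369]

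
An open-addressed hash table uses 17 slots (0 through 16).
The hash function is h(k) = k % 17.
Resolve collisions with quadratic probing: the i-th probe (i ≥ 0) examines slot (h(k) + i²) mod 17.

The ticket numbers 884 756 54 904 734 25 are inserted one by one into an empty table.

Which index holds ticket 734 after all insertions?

7

884: h=0 => slot 0
756: h=8 => slot 8
54: h=3 => slot 3
904: h=3, probe 3,4 => slot 4
734: h=3, probe 3,4,7 => slot 7
25: h=8, probe 8,9 => slot 9
Table: [884, —, —, 54, 904, —, —, 734, 756, 25, —, —, —, —, —, —, —]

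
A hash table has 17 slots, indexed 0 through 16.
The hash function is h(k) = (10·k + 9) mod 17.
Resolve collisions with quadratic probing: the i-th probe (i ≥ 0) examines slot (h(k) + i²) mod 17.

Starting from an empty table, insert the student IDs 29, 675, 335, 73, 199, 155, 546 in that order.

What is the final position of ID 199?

Insert 29: h=10, slot 10 empty => index 10.
Insert 675: h=10, slot 10 occupied => index 11.
Insert 335: h=10, slots 10,11 occupied => index 14.
Insert 73: h=8, slot 8 empty => index 8.
Insert 199: h=10, slots 10,11,14 occupied => index 2.
Insert 155: h=12, slot 12 empty => index 12.
Insert 546: h=12, slot 12 occupied => index 13.
Table: [., ., 199, ., ., ., ., ., 73, ., 29, 675, 155, 546, 335, ., .]

2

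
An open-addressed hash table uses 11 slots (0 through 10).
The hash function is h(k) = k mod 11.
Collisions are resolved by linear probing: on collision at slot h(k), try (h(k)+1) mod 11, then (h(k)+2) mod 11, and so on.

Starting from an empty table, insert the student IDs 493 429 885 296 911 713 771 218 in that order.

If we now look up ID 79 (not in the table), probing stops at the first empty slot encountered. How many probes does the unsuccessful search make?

5

493: h=9 => slot 9
429: h=0 => slot 0
885: h=5 => slot 5
296: h=10 => slot 10
911: h=9, probe 9,10,0,1 => slot 1
713: h=9, probe 9,10,0,1,2 => slot 2
771: h=1, probe 1,2,3 => slot 3
218: h=9, probe 9,10,0,1,2,3,4 => slot 4
Table: [429, 911, 713, 771, 218, 885, _, _, _, 493, 296]
Lookup 79: h=2, probe 2,3,4,5,6 → slot 6 empty, not found.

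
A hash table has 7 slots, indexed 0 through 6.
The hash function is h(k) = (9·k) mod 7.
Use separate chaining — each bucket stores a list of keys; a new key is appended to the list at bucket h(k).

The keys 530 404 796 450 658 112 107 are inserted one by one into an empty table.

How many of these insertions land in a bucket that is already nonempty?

4

530 → bucket 3
404 → bucket 3 (collision)
796 → bucket 3 (collision)
450 → bucket 4
658 → bucket 0
112 → bucket 0 (collision)
107 → bucket 4 (collision)
Final buckets:
0: 658 -> 112
1: _
2: _
3: 530 -> 404 -> 796
4: 450 -> 107
5: _
6: _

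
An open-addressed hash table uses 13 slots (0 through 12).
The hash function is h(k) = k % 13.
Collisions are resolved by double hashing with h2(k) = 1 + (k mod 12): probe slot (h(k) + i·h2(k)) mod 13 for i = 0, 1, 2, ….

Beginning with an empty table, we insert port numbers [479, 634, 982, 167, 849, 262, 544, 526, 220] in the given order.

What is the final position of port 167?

479: h=11 => slot 11
634: h=10 => slot 10
982: h=7 => slot 7
167: h=11, h2=12, probe 11,10,9 => slot 9
849: h=4 => slot 4
262: h=2 => slot 2
544: h=11, h2=5, probe 11,3 => slot 3
526: h=6 => slot 6
220: h=12 => slot 12
Table: [_, _, 262, 544, 849, _, 526, 982, _, 167, 634, 479, 220]

9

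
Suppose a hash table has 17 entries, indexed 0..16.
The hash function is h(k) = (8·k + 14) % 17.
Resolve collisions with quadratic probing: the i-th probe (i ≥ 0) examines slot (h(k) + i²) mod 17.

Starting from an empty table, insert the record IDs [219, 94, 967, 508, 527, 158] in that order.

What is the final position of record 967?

16

Insert 219: h=15, slot 15 empty → index 15.
Insert 94: h=1, slot 1 empty → index 1.
Insert 967: h=15, slot 15 occupied → index 16.
Insert 508: h=15, slots 15,16 occupied → index 2.
Insert 527: h=14, slot 14 empty → index 14.
Insert 158: h=3, slot 3 empty → index 3.
Table: [-, 94, 508, 158, -, -, -, -, -, -, -, -, -, -, 527, 219, 967]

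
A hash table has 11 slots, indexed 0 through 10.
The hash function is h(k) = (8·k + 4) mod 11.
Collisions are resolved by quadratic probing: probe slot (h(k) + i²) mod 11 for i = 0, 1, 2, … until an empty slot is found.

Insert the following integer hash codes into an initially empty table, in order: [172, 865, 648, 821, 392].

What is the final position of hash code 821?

172: h=5 => slot 5
865: h=5, probe 5,6 => slot 6
648: h=7 => slot 7
821: h=5, probe 5,6,9 => slot 9
392: h=5, probe 5,6,9,3 => slot 3
Table: [—, —, —, 392, —, 172, 865, 648, —, 821, —]

9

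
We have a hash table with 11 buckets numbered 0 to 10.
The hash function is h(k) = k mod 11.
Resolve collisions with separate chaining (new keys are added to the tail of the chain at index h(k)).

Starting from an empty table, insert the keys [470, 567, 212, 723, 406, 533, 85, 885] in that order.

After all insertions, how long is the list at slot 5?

2

470 → bucket 8
567 → bucket 6
212 → bucket 3
723 → bucket 8 (collision)
406 → bucket 10
533 → bucket 5
85 → bucket 8 (collision)
885 → bucket 5 (collision)
Final buckets:
0: -
1: -
2: -
3: 212
4: -
5: 533 -> 885
6: 567
7: -
8: 470 -> 723 -> 85
9: -
10: 406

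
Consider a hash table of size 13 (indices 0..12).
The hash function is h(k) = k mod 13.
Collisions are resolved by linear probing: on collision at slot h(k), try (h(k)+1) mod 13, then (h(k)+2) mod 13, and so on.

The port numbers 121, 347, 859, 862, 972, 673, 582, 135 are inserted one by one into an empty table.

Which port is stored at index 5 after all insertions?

Insert 121: h=4, slot 4 empty => index 4.
Insert 347: h=9, slot 9 empty => index 9.
Insert 859: h=1, slot 1 empty => index 1.
Insert 862: h=4, slot 4 occupied => index 5.
Insert 972: h=10, slot 10 empty => index 10.
Insert 673: h=10, slot 10 occupied => index 11.
Insert 582: h=10, slots 10,11 occupied => index 12.
Insert 135: h=5, slot 5 occupied => index 6.
Table: [∅, 859, ∅, ∅, 121, 862, 135, ∅, ∅, 347, 972, 673, 582]

862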